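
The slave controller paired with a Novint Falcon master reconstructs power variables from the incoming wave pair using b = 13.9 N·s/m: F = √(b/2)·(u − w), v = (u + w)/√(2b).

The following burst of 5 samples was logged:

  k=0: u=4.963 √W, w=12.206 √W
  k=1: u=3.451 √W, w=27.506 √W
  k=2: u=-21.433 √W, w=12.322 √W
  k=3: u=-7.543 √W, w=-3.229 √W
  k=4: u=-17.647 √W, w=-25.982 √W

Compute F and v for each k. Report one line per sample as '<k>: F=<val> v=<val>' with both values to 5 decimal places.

0: F=-19.09461 v=3.25629
1: F=-63.41584 v=5.87133
2: F=-88.98781 v=-1.72800
3: F=-11.37293 v=-2.04303
4: F=21.97344 v=-8.27471

k=0: u−w=-7.24300, u+w=17.16900; √(b/2)=2.63629, √(2b)=5.27257; F=2.63629×(-7.243)=-19.09461, v=17.16900/5.27257=3.25629
k=1: u−w=-24.05500, u+w=30.95700; √(b/2)=2.63629, √(2b)=5.27257; F=2.63629×(-24.055)=-63.41584, v=30.95700/5.27257=5.87133
k=2: u−w=-33.75500, u+w=-9.11100; √(b/2)=2.63629, √(2b)=5.27257; F=2.63629×(-33.755)=-88.98781, v=-9.11100/5.27257=-1.72800
k=3: u−w=-4.31400, u+w=-10.77200; √(b/2)=2.63629, √(2b)=5.27257; F=2.63629×(-4.314)=-11.37293, v=-10.77200/5.27257=-2.04303
k=4: u−w=8.33500, u+w=-43.62900; √(b/2)=2.63629, √(2b)=5.27257; F=2.63629×8.335=21.97344, v=-43.62900/5.27257=-8.27471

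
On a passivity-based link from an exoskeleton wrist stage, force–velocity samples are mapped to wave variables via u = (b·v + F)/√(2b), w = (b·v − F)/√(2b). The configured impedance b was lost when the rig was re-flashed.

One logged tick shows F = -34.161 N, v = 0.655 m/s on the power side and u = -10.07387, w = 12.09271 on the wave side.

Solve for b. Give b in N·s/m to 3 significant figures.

b = 4.75 N·s/m

u + w = 2.01884;  u + w = √(2b)·v, so √(2b) = 2.01884/0.655 = 3.08220.
b = (√(2b))²/2 = 9.49995/2 = 4.74997.
(Check via u − w = 2F/√(2b): u − w = -22.16658, 2F/√(2b) = -22.16665.)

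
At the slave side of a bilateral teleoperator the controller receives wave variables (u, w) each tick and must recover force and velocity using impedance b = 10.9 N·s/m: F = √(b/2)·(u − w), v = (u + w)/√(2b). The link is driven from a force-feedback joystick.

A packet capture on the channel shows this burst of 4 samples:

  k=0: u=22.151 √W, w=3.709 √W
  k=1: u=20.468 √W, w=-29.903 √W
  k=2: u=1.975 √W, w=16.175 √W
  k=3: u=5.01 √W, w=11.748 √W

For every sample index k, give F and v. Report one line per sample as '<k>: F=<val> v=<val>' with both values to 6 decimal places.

0: F=43.053282 v=5.538603
1: F=117.592284 v=-2.020755
2: F=-33.150234 v=3.887303
3: F=-15.730019 v=3.589169

k=0: u−w=18.442000, u+w=25.860000; √(b/2)=2.334524, √(2b)=4.669047; F=2.334524×18.442=43.053282, v=25.860000/4.669047=5.538603
k=1: u−w=50.371000, u+w=-9.435000; √(b/2)=2.334524, √(2b)=4.669047; F=2.334524×50.371=117.592284, v=-9.435000/4.669047=-2.020755
k=2: u−w=-14.200000, u+w=18.150000; √(b/2)=2.334524, √(2b)=4.669047; F=2.334524×(-14.2)=-33.150234, v=18.150000/4.669047=3.887303
k=3: u−w=-6.738000, u+w=16.758000; √(b/2)=2.334524, √(2b)=4.669047; F=2.334524×(-6.738)=-15.730019, v=16.758000/4.669047=3.589169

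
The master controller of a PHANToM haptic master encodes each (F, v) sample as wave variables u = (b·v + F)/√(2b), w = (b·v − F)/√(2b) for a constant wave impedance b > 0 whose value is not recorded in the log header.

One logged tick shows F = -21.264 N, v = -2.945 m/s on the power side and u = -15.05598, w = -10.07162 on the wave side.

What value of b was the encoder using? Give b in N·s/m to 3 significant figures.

b = 36.4 N·s/m

u + w = -25.12760;  u + w = √(2b)·v, so √(2b) = -25.12760/(-2.945) = 8.53229.
b = (√(2b))²/2 = 72.80001/2 = 36.40000.
(Check via u − w = 2F/√(2b): u − w = -4.98436, 2F/√(2b) = -4.98436.)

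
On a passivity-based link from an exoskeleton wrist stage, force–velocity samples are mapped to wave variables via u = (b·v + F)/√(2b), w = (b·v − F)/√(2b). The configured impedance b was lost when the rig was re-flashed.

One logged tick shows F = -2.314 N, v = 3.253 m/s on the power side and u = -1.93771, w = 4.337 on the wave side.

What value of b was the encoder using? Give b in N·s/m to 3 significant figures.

u + w = 2.39929;  u + w = √(2b)·v, so √(2b) = 2.39929/3.253 = 0.73756.
b = (√(2b))²/2 = 0.54400/2 = 0.27200.
(Check via u − w = 2F/√(2b): u − w = -6.27471, 2F/√(2b) = -6.27472.)

b = 0.272 N·s/m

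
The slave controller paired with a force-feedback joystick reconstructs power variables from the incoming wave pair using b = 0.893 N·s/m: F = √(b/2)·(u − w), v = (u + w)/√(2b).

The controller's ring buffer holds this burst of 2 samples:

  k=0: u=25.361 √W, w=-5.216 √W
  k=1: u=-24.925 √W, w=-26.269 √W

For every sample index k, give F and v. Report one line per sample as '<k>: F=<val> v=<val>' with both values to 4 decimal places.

k=0: u−w=30.5770, u+w=20.1450; √(b/2)=0.6682, √(2b)=1.3364; F=0.6682×30.577=20.4318, v=20.1450/1.3364=15.0739
k=1: u−w=1.3440, u+w=-51.1940; √(b/2)=0.6682, √(2b)=1.3364; F=0.6682×1.344=0.8981, v=-51.1940/1.3364=-38.3070

0: F=20.4318 v=15.0739
1: F=0.8981 v=-38.3070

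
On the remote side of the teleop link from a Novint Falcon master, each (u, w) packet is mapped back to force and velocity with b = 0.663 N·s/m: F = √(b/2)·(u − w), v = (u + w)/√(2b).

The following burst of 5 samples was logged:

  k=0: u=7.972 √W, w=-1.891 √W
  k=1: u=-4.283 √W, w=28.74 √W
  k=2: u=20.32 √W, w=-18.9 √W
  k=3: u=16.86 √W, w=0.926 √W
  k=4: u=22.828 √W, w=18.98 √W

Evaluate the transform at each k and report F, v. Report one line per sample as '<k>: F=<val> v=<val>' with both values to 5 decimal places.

k=0: u−w=9.86300, u+w=6.08100; √(b/2)=0.57576, √(2b)=1.15152; F=0.57576×9.863=5.67872, v=6.08100/1.15152=5.28084
k=1: u−w=-33.02300, u+w=24.45700; √(b/2)=0.57576, √(2b)=1.15152; F=0.57576×(-33.023)=-19.01333, v=24.45700/1.15152=21.23887
k=2: u−w=39.22000, u+w=1.42000; √(b/2)=0.57576, √(2b)=1.15152; F=0.57576×39.22=22.58132, v=1.42000/1.15152=1.23315
k=3: u−w=15.93400, u+w=17.78600; √(b/2)=0.57576, √(2b)=1.15152; F=0.57576×15.934=9.17417, v=17.78600/1.15152=15.44566
k=4: u−w=3.84800, u+w=41.80800; √(b/2)=0.57576, √(2b)=1.15152; F=0.57576×3.848=2.21553, v=41.80800/1.15152=36.30677

0: F=5.67872 v=5.28084
1: F=-19.01333 v=21.23887
2: F=22.58132 v=1.23315
3: F=9.17417 v=15.44566
4: F=2.21553 v=36.30677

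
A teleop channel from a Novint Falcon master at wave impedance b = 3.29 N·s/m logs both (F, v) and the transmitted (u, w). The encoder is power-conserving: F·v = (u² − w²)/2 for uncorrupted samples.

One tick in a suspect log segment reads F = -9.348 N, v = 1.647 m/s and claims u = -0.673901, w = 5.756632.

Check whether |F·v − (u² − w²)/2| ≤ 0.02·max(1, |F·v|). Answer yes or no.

no

F·v = (-9.348)×1.647 = -15.396156 W.
(u² − w²)/2 = (0.454143 − 33.138812)/2 = -16.342335 W.
|Δ| = 0.946179;  2% of max(1, |F·v|) = 0.307923.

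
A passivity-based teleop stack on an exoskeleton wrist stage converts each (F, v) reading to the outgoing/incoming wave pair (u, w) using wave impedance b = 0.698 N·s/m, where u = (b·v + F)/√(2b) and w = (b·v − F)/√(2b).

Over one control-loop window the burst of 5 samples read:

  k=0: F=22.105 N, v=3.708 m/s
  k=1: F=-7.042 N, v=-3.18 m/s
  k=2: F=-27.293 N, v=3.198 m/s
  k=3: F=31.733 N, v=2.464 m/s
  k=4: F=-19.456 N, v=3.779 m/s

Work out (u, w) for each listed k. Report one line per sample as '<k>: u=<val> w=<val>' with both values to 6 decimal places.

k=0: b·v=0.698×3.708=2.588184; √(2b)=1.181524; u=(2.588184+22.105)/1.181524=20.899427, w=(2.588184−22.105)/1.181524=-16.518335
k=1: b·v=0.698×(-3.18)=-2.219640; √(2b)=1.181524; u=(-2.219640+(-7.042))/1.181524=-7.838721, w=(-2.219640−(-7.042))/1.181524=4.081473
k=2: b·v=0.698×3.198=2.232204; √(2b)=1.181524; u=(2.232204+(-27.293))/1.181524=-21.210561, w=(2.232204−(-27.293))/1.181524=24.989076
k=3: b·v=0.698×2.464=1.719872; √(2b)=1.181524; u=(1.719872+31.733)/1.181524=28.313314, w=(1.719872−31.733)/1.181524=-25.402037
k=4: b·v=0.698×3.779=2.637742; √(2b)=1.181524; u=(2.637742+(-19.456))/1.181524=-14.234372, w=(2.637742−(-19.456))/1.181524=18.699353

0: u=20.899427 w=-16.518335
1: u=-7.838721 w=4.081473
2: u=-21.210561 w=24.989076
3: u=28.313314 w=-25.402037
4: u=-14.234372 w=18.699353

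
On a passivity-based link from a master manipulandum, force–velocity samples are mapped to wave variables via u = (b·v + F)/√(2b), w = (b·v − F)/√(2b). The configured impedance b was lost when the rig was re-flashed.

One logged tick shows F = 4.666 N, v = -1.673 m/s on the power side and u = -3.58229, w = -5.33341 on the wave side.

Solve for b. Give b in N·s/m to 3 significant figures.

b = 14.2 N·s/m

u + w = -8.9157;  u + w = √(2b)·v, so √(2b) = -8.9157/(-1.673) = 5.3292.
b = (√(2b))²/2 = 28.4000/2 = 14.2000.
(Check via u − w = 2F/√(2b): u − w = 1.7511, 2F/√(2b) = 1.7511.)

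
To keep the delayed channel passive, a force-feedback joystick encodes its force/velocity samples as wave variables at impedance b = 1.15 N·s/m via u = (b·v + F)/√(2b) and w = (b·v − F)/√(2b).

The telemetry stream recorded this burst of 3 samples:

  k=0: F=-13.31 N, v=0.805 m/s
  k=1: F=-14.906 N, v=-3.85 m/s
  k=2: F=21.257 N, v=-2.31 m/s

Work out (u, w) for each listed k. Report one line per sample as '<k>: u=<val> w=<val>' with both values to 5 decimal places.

k=0: b·v=1.15×0.805=0.92575; √(2b)=1.51658; u=(0.92575+(-13.31))/1.51658=-8.16593, w=(0.92575−(-13.31))/1.51658=9.38678
k=1: b·v=1.15×(-3.85)=-4.42750; √(2b)=1.51658; u=(-4.42750+(-14.906))/1.51658=-12.74813, w=(-4.42750−(-14.906))/1.51658=6.90932
k=2: b·v=1.15×(-2.31)=-2.65650; √(2b)=1.51658; u=(-2.65650+21.257)/1.51658=12.26481, w=(-2.65650−21.257)/1.51658=-15.76809

0: u=-8.16593 w=9.38678
1: u=-12.74813 w=6.90932
2: u=12.26481 w=-15.76809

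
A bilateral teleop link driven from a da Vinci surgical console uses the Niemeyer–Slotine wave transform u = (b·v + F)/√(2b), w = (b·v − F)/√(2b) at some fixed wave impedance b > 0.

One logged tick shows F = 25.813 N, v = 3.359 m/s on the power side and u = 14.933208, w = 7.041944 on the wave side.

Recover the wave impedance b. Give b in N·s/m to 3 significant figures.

u + w = 21.975152;  u + w = √(2b)·v, so √(2b) = 21.975152/3.359 = 6.542171.
b = (√(2b))²/2 = 42.800000/2 = 21.400000.
(Check via u − w = 2F/√(2b): u − w = 7.891264, 2F/√(2b) = 7.891264.)

b = 21.4 N·s/m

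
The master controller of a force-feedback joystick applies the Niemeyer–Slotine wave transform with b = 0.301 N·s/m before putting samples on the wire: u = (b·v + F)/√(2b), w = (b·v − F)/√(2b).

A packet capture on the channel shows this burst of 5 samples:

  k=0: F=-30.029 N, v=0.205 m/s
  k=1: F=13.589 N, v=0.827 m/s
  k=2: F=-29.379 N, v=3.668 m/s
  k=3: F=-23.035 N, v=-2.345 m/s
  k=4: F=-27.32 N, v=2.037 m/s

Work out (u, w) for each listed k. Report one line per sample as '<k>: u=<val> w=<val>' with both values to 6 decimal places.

0: u=-38.623293 w=38.782350
1: u=17.834987 w=-17.193328
2: u=-36.442094 w=39.288046
3: u=-30.598344 w=28.778890
4: u=-34.421091 w=36.001572

k=0: b·v=0.301×0.205=0.061705; √(2b)=0.775887; u=(0.061705+(-30.029))/0.775887=-38.623293, w=(0.061705−(-30.029))/0.775887=38.782350
k=1: b·v=0.301×0.827=0.248927; √(2b)=0.775887; u=(0.248927+13.589)/0.775887=17.834987, w=(0.248927−13.589)/0.775887=-17.193328
k=2: b·v=0.301×3.668=1.104068; √(2b)=0.775887; u=(1.104068+(-29.379))/0.775887=-36.442094, w=(1.104068−(-29.379))/0.775887=39.288046
k=3: b·v=0.301×(-2.345)=-0.705845; √(2b)=0.775887; u=(-0.705845+(-23.035))/0.775887=-30.598344, w=(-0.705845−(-23.035))/0.775887=28.778890
k=4: b·v=0.301×2.037=0.613137; √(2b)=0.775887; u=(0.613137+(-27.32))/0.775887=-34.421091, w=(0.613137−(-27.32))/0.775887=36.001572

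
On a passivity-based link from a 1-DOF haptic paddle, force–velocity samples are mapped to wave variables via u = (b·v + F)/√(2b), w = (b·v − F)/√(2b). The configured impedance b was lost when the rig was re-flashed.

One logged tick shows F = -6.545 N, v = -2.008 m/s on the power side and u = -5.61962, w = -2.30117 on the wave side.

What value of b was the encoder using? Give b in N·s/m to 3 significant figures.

b = 7.78 N·s/m

u + w = -7.92079;  u + w = √(2b)·v, so √(2b) = -7.92079/(-2.008) = 3.94462.
b = (√(2b))²/2 = 15.56000/2 = 7.78000.
(Check via u − w = 2F/√(2b): u − w = -3.31845, 2F/√(2b) = -3.31845.)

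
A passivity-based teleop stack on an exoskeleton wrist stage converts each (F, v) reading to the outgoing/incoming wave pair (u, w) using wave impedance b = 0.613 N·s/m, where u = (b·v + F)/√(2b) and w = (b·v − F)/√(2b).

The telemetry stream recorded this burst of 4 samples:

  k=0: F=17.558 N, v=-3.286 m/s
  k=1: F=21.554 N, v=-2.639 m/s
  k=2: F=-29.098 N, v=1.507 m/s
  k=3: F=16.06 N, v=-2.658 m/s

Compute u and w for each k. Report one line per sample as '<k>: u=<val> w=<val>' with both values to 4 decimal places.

0: u=14.0381 w=-17.6765
1: u=18.0053 w=-20.9273
2: u=-25.4452 w=27.1139
3: u=13.0329 w=-15.9760

k=0: b·v=0.613×(-3.286)=-2.0143; √(2b)=1.1072; u=(-2.0143+17.558)/1.1072=14.0381, w=(-2.0143−17.558)/1.1072=-17.6765
k=1: b·v=0.613×(-2.639)=-1.6177; √(2b)=1.1072; u=(-1.6177+21.554)/1.1072=18.0053, w=(-1.6177−21.554)/1.1072=-20.9273
k=2: b·v=0.613×1.507=0.9238; √(2b)=1.1072; u=(0.9238+(-29.098))/1.1072=-25.4452, w=(0.9238−(-29.098))/1.1072=27.1139
k=3: b·v=0.613×(-2.658)=-1.6294; √(2b)=1.1072; u=(-1.6294+16.06)/1.1072=13.0329, w=(-1.6294−16.06)/1.1072=-15.9760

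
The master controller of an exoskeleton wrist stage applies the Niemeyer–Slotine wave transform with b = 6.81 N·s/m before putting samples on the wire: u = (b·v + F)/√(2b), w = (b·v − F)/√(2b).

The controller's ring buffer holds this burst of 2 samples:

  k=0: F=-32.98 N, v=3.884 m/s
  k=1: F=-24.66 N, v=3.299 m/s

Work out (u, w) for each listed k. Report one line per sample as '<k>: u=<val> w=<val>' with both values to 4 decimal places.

k=0: b·v=6.81×3.884=26.4500; √(2b)=3.6905; u=(26.4500+(-32.98))/3.6905=-1.7694, w=(26.4500−(-32.98))/3.6905=16.1034
k=1: b·v=6.81×3.299=22.4662; √(2b)=3.6905; u=(22.4662+(-24.66))/3.6905=-0.5944, w=(22.4662−(-24.66))/3.6905=12.7695

0: u=-1.7694 w=16.1034
1: u=-0.5944 w=12.7695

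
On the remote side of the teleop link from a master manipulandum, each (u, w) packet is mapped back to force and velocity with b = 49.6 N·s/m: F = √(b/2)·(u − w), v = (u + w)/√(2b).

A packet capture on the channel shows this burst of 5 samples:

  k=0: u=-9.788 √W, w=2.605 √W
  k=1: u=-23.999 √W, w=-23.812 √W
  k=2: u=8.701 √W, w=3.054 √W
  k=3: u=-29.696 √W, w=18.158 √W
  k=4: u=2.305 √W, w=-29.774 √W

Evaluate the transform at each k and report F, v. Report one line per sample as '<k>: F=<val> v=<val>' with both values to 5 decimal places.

k=0: u−w=-12.39300, u+w=-7.18300; √(b/2)=4.97996, √(2b)=9.95992; F=4.97996×(-12.393)=-61.71664, v=-7.18300/9.95992=-0.72119
k=1: u−w=-0.18700, u+w=-47.81100; √(b/2)=4.97996, √(2b)=9.95992; F=4.97996×(-0.187)=-0.93125, v=-47.81100/9.95992=-4.80034
k=2: u−w=5.64700, u+w=11.75500; √(b/2)=4.97996, √(2b)=9.95992; F=4.97996×5.647=28.12183, v=11.75500/9.95992=1.18023
k=3: u−w=-47.85400, u+w=-11.53800; √(b/2)=4.97996, √(2b)=9.95992; F=4.97996×(-47.854)=-238.31100, v=-11.53800/9.95992=-1.15844
k=4: u−w=32.07900, u+w=-27.46900; √(b/2)=4.97996, √(2b)=9.95992; F=4.97996×32.079=159.75213, v=-27.46900/9.95992=-2.75795

0: F=-61.71664 v=-0.72119
1: F=-0.93125 v=-4.80034
2: F=28.12183 v=1.18023
3: F=-238.31100 v=-1.15844
4: F=159.75213 v=-2.75795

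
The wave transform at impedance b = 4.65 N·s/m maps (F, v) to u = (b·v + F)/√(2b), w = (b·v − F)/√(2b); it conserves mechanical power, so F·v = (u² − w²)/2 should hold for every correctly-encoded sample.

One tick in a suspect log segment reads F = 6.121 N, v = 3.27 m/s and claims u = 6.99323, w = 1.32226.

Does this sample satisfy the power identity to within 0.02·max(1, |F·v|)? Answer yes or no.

F·v = 6.121×3.27 = 20.0157 W.
(u² − w²)/2 = (48.9053 − 1.7484)/2 = 23.5784 W.
|Δ| = 3.5628;  2% of max(1, |F·v|) = 0.4003.

no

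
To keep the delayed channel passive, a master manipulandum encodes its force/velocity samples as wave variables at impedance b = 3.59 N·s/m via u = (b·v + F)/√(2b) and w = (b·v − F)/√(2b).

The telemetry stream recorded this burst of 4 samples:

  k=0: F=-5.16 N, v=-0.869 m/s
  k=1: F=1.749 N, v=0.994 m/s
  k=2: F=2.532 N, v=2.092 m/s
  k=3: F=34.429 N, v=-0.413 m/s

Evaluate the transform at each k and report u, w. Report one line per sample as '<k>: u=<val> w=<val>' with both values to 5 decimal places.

0: u=-3.08996 w=0.76143
1: u=1.98446 w=0.67902
2: u=3.74775 w=1.85788
3: u=12.29546 w=-13.40212

k=0: b·v=3.59×(-0.869)=-3.11971; √(2b)=2.67955; u=(-3.11971+(-5.16))/2.67955=-3.08996, w=(-3.11971−(-5.16))/2.67955=0.76143
k=1: b·v=3.59×0.994=3.56846; √(2b)=2.67955; u=(3.56846+1.749)/2.67955=1.98446, w=(3.56846−1.749)/2.67955=0.67902
k=2: b·v=3.59×2.092=7.51028; √(2b)=2.67955; u=(7.51028+2.532)/2.67955=3.74775, w=(7.51028−2.532)/2.67955=1.85788
k=3: b·v=3.59×(-0.413)=-1.48267; √(2b)=2.67955; u=(-1.48267+34.429)/2.67955=12.29546, w=(-1.48267−34.429)/2.67955=-13.40212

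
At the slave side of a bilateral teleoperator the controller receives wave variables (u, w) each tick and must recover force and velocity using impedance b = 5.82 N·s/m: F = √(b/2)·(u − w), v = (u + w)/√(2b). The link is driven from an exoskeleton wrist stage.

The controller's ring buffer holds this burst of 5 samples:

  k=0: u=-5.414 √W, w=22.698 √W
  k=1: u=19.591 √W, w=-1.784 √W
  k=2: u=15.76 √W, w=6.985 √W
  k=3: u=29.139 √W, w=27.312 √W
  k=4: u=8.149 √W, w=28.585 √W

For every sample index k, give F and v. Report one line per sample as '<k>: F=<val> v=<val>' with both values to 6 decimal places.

0: F=-47.955480 v=5.066030
1: F=36.463019 v=5.219324
2: F=14.969029 v=6.666678
3: F=3.116629 v=16.546081
4: F=-34.861205 v=10.766926

k=0: u−w=-28.112000, u+w=17.284000; √(b/2)=1.705872, √(2b)=3.411744; F=1.705872×(-28.112)=-47.955480, v=17.284000/3.411744=5.066030
k=1: u−w=21.375000, u+w=17.807000; √(b/2)=1.705872, √(2b)=3.411744; F=1.705872×21.375=36.463019, v=17.807000/3.411744=5.219324
k=2: u−w=8.775000, u+w=22.745000; √(b/2)=1.705872, √(2b)=3.411744; F=1.705872×8.775=14.969029, v=22.745000/3.411744=6.666678
k=3: u−w=1.827000, u+w=56.451000; √(b/2)=1.705872, √(2b)=3.411744; F=1.705872×1.827=3.116629, v=56.451000/3.411744=16.546081
k=4: u−w=-20.436000, u+w=36.734000; √(b/2)=1.705872, √(2b)=3.411744; F=1.705872×(-20.436)=-34.861205, v=36.734000/3.411744=10.766926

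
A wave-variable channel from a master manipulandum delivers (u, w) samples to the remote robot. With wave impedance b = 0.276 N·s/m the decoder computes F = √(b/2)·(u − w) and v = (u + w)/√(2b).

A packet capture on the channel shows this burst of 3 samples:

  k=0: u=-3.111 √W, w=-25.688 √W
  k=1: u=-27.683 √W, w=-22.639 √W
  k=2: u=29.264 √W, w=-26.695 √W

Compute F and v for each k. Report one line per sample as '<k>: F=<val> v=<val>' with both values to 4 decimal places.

0: F=8.3870 v=-38.7622
1: F=-1.8738 v=-67.7311
2: F=20.7878 v=3.4578

k=0: u−w=22.5770, u+w=-28.7990; √(b/2)=0.3715, √(2b)=0.7430; F=0.3715×22.577=8.3870, v=-28.7990/0.7430=-38.7622
k=1: u−w=-5.0440, u+w=-50.3220; √(b/2)=0.3715, √(2b)=0.7430; F=0.3715×(-5.044)=-1.8738, v=-50.3220/0.7430=-67.7311
k=2: u−w=55.9590, u+w=2.5690; √(b/2)=0.3715, √(2b)=0.7430; F=0.3715×55.959=20.7878, v=2.5690/0.7430=3.4578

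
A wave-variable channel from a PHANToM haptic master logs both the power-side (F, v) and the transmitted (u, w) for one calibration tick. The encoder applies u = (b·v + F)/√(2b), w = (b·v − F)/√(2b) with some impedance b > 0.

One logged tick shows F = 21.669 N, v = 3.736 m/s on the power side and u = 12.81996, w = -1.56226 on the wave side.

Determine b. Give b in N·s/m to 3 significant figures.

b = 4.54 N·s/m

u + w = 11.25770;  u + w = √(2b)·v, so √(2b) = 11.25770/3.736 = 3.01330.
b = (√(2b))²/2 = 9.07999/2 = 4.54000.
(Check via u − w = 2F/√(2b): u − w = 14.38222, 2F/√(2b) = 14.38222.)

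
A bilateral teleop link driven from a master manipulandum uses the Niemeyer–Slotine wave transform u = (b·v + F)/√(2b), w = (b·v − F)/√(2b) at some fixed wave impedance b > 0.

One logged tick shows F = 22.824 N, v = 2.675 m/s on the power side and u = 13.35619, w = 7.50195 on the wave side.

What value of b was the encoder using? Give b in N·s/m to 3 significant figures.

b = 30.4 N·s/m

u + w = 20.85814;  u + w = √(2b)·v, so √(2b) = 20.85814/2.675 = 7.79744.
b = (√(2b))²/2 = 60.80000/2 = 30.40000.
(Check via u − w = 2F/√(2b): u − w = 5.85424, 2F/√(2b) = 5.85423.)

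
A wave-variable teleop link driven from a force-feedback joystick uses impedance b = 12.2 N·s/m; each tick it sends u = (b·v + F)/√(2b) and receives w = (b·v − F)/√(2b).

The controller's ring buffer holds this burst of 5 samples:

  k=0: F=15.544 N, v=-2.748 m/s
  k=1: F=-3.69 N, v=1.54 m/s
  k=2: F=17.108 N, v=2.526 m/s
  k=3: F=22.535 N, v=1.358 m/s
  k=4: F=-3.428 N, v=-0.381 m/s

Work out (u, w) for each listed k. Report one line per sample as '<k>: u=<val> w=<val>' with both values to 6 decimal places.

0: u=-3.640269 w=-9.933850
1: u=3.056501 w=4.550538
2: u=9.702173 w=2.775346
3: u=7.916090 w=-1.208065
4: u=-1.634979 w=-0.247022

k=0: b·v=12.2×(-2.748)=-33.525600; √(2b)=4.939636; u=(-33.525600+15.544)/4.939636=-3.640269, w=(-33.525600−15.544)/4.939636=-9.933850
k=1: b·v=12.2×1.54=18.788000; √(2b)=4.939636; u=(18.788000+(-3.69))/4.939636=3.056501, w=(18.788000−(-3.69))/4.939636=4.550538
k=2: b·v=12.2×2.526=30.817200; √(2b)=4.939636; u=(30.817200+17.108)/4.939636=9.702173, w=(30.817200−17.108)/4.939636=2.775346
k=3: b·v=12.2×1.358=16.567600; √(2b)=4.939636; u=(16.567600+22.535)/4.939636=7.916090, w=(16.567600−22.535)/4.939636=-1.208065
k=4: b·v=12.2×(-0.381)=-4.648200; √(2b)=4.939636; u=(-4.648200+(-3.428))/4.939636=-1.634979, w=(-4.648200−(-3.428))/4.939636=-0.247022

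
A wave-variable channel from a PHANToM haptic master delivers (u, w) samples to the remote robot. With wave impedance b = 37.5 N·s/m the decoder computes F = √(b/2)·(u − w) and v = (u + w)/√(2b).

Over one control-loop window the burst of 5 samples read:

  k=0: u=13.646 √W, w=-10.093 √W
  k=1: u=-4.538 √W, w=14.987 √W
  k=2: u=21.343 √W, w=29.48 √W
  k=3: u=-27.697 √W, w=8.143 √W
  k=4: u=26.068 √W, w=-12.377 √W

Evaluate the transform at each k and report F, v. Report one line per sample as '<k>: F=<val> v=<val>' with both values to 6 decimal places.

k=0: u−w=23.739000, u+w=3.553000; √(b/2)=4.330127, √(2b)=8.660254; F=4.330127×23.739=102.792885, v=3.553000/8.660254=0.410265
k=1: u−w=-19.525000, u+w=10.449000; √(b/2)=4.330127, √(2b)=8.660254; F=4.330127×(-19.525)=-84.545730, v=10.449000/8.660254=1.206547
k=2: u−w=-8.137000, u+w=50.823000; √(b/2)=4.330127, √(2b)=8.660254; F=4.330127×(-8.137)=-35.234244, v=50.823000/8.660254=5.868535
k=3: u−w=-35.840000, u+w=-19.554000; √(b/2)=4.330127, √(2b)=8.660254; F=4.330127×(-35.84)=-155.191752, v=-19.554000/8.660254=-2.257901
k=4: u−w=38.445000, u+w=13.691000; √(b/2)=4.330127, √(2b)=8.660254; F=4.330127×38.445=166.471733, v=13.691000/8.660254=1.580901

0: F=102.792885 v=0.410265
1: F=-84.545730 v=1.206547
2: F=-35.234244 v=5.868535
3: F=-155.191752 v=-2.257901
4: F=166.471733 v=1.580901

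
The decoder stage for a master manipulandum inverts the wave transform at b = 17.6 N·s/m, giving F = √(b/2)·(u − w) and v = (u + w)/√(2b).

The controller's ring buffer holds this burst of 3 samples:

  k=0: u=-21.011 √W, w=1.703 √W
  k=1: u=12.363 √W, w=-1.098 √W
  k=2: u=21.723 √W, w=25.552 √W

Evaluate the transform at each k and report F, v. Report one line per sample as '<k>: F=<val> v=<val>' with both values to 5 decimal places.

0: F=-67.38061 v=-3.25436
1: F=39.93178 v=1.89872
2: F=-11.35865 v=7.96820

k=0: u−w=-22.71400, u+w=-19.30800; √(b/2)=2.96648, √(2b)=5.93296; F=2.96648×(-22.714)=-67.38061, v=-19.30800/5.93296=-3.25436
k=1: u−w=13.46100, u+w=11.26500; √(b/2)=2.96648, √(2b)=5.93296; F=2.96648×13.461=39.93178, v=11.26500/5.93296=1.89872
k=2: u−w=-3.82900, u+w=47.27500; √(b/2)=2.96648, √(2b)=5.93296; F=2.96648×(-3.829)=-11.35865, v=47.27500/5.93296=7.96820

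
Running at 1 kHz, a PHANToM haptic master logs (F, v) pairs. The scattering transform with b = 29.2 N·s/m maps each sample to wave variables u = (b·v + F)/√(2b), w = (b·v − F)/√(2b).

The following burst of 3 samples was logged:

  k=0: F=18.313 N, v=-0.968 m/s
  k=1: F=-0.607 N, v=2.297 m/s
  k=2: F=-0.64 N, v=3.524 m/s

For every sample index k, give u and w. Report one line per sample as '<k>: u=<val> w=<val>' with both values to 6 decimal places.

k=0: b·v=29.2×(-0.968)=-28.265600; √(2b)=7.641989; u=(-28.265600+18.313)/7.641989=-1.302357, w=(-28.265600−18.313)/7.641989=-6.095088
k=1: b·v=29.2×2.297=67.072400; √(2b)=7.641989; u=(67.072400+(-0.607))/7.641989=8.697395, w=(67.072400−(-0.607))/7.641989=8.856254
k=2: b·v=29.2×3.524=102.900800; √(2b)=7.641989; u=(102.900800+(-0.64))/7.641989=13.381437, w=(102.900800−(-0.64))/7.641989=13.548933

0: u=-1.302357 w=-6.095088
1: u=8.697395 w=8.856254
2: u=13.381437 w=13.548933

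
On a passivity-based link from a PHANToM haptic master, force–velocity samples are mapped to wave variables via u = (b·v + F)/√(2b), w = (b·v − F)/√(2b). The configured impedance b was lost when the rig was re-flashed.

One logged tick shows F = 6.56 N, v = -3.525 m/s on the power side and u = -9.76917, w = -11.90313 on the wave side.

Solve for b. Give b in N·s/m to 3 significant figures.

u + w = -21.67230;  u + w = √(2b)·v, so √(2b) = -21.67230/(-3.525) = 6.14817.
b = (√(2b))²/2 = 37.80000/2 = 18.90000.
(Check via u − w = 2F/√(2b): u − w = 2.13396, 2F/√(2b) = 2.13397.)

b = 18.9 N·s/m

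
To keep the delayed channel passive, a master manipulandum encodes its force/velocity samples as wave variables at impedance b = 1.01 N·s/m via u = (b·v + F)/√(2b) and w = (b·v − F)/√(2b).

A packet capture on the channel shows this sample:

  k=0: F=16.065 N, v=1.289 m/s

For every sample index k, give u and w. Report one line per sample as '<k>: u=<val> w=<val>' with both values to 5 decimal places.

0: u=12.21930 w=-10.38729

k=0: b·v=1.01×1.289=1.30189; √(2b)=1.42127; u=(1.30189+16.065)/1.42127=12.21930, w=(1.30189−16.065)/1.42127=-10.38729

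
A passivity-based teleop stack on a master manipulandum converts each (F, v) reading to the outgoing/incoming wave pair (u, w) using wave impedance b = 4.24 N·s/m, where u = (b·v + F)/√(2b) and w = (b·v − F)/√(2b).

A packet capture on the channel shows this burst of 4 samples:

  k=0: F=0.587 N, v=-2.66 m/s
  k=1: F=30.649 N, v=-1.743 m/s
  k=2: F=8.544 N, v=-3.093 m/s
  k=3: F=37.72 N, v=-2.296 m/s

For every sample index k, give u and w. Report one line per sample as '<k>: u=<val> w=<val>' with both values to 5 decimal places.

k=0: b·v=4.24×(-2.66)=-11.27840; √(2b)=2.91204; u=(-11.27840+0.587)/2.91204=-3.67144, w=(-11.27840−0.587)/2.91204=-4.07460
k=1: b·v=4.24×(-1.743)=-7.39032; √(2b)=2.91204; u=(-7.39032+30.649)/2.91204=7.98706, w=(-7.39032−30.649)/2.91204=-13.06276
k=2: b·v=4.24×(-3.093)=-13.11432; √(2b)=2.91204; u=(-13.11432+8.544)/2.91204=-1.56945, w=(-13.11432−8.544)/2.91204=-7.43750
k=3: b·v=4.24×(-2.296)=-9.73504; √(2b)=2.91204; u=(-9.73504+37.72)/2.91204=9.61007, w=(-9.73504−37.72)/2.91204=-16.29613

0: u=-3.67144 w=-4.07460
1: u=7.98706 w=-13.06276
2: u=-1.56945 w=-7.43750
3: u=9.61007 w=-16.29613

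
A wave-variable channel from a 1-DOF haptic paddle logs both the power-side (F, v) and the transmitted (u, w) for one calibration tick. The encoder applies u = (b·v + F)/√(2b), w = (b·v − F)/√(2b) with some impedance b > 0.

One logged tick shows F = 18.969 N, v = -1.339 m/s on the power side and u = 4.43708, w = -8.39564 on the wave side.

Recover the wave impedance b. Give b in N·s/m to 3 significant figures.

b = 4.37 N·s/m

u + w = -3.95856;  u + w = √(2b)·v, so √(2b) = -3.95856/(-1.339) = 2.95636.
b = (√(2b))²/2 = 8.74004/2 = 4.37002.
(Check via u − w = 2F/√(2b): u − w = 12.83272, 2F/√(2b) = 12.83269.)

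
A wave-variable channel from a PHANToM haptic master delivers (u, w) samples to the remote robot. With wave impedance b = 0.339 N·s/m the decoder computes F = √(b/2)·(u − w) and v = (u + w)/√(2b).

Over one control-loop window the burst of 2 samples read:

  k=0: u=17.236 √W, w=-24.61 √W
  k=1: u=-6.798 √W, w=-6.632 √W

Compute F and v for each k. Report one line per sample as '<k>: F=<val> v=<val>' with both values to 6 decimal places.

0: F=17.228156 v=-8.955468
1: F=-0.068343 v=-16.310271

k=0: u−w=41.846000, u+w=-7.374000; √(b/2)=0.411704, √(2b)=0.823408; F=0.411704×41.846=17.228156, v=-7.374000/0.823408=-8.955468
k=1: u−w=-0.166000, u+w=-13.430000; √(b/2)=0.411704, √(2b)=0.823408; F=0.411704×(-0.166)=-0.068343, v=-13.430000/0.823408=-16.310271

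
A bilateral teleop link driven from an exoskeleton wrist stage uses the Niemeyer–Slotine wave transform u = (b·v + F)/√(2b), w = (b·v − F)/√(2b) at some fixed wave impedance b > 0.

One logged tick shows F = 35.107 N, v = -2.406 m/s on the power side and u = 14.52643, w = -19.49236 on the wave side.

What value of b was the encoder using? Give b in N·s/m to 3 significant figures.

b = 2.13 N·s/m

u + w = -4.96593;  u + w = √(2b)·v, so √(2b) = -4.96593/(-2.406) = 2.06398.
b = (√(2b))²/2 = 4.26000/2 = 2.13000.
(Check via u − w = 2F/√(2b): u − w = 34.01879, 2F/√(2b) = 34.01878.)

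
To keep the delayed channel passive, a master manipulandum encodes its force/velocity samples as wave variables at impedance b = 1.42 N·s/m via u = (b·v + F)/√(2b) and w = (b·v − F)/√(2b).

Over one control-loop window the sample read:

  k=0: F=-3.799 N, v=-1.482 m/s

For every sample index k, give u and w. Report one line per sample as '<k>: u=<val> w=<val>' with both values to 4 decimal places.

k=0: b·v=1.42×(-1.482)=-2.1044; √(2b)=1.6852; u=(-2.1044+(-3.799))/1.6852=-3.5030, w=(-2.1044−(-3.799))/1.6852=1.0055

0: u=-3.5030 w=1.0055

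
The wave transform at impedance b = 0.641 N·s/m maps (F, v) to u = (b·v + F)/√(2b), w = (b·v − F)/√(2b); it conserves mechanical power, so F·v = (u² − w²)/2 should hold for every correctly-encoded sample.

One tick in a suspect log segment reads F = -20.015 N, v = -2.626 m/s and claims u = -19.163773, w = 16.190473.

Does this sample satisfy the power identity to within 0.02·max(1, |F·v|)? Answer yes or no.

yes

F·v = (-20.015)×(-2.626) = 52.559390 W.
(u² − w²)/2 = (367.250196 − 262.131416)/2 = 52.559390 W.
|Δ| = 0.000000;  2% of max(1, |F·v|) = 1.051188.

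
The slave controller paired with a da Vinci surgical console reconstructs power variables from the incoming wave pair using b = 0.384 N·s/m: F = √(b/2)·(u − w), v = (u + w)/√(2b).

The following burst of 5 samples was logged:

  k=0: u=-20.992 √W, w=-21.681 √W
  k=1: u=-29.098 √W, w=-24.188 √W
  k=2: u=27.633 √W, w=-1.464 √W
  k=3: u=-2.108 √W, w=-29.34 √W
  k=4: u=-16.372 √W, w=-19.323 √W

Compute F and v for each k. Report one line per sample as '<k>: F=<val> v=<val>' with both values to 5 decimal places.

0: F=0.30190 v=-48.69368
1: F=-2.15145 v=-60.80405
2: F=12.74967 v=29.86115
3: F=11.93246 v=-35.88496
4: F=1.29306 v=-40.73116

k=0: u−w=0.68900, u+w=-42.67300; √(b/2)=0.43818, √(2b)=0.87636; F=0.43818×0.689=0.30190, v=-42.67300/0.87636=-48.69368
k=1: u−w=-4.91000, u+w=-53.28600; √(b/2)=0.43818, √(2b)=0.87636; F=0.43818×(-4.91)=-2.15145, v=-53.28600/0.87636=-60.80405
k=2: u−w=29.09700, u+w=26.16900; √(b/2)=0.43818, √(2b)=0.87636; F=0.43818×29.097=12.74967, v=26.16900/0.87636=29.86115
k=3: u−w=27.23200, u+w=-31.44800; √(b/2)=0.43818, √(2b)=0.87636; F=0.43818×27.232=11.93246, v=-31.44800/0.87636=-35.88496
k=4: u−w=2.95100, u+w=-35.69500; √(b/2)=0.43818, √(2b)=0.87636; F=0.43818×2.951=1.29306, v=-35.69500/0.87636=-40.73116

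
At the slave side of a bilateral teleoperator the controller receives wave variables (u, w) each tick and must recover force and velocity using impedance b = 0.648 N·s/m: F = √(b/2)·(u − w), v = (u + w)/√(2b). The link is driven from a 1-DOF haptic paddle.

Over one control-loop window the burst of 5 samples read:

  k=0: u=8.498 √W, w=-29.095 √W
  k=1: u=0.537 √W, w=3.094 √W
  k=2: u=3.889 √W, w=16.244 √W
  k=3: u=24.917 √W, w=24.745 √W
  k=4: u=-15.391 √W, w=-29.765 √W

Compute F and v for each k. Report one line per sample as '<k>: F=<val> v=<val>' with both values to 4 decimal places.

k=0: u−w=37.5930, u+w=-20.5970; √(b/2)=0.5692, √(2b)=1.1384; F=0.5692×37.593=21.3983, v=-20.5970/1.1384=-18.0926
k=1: u−w=-2.5570, u+w=3.6310; √(b/2)=0.5692, √(2b)=1.1384; F=0.5692×(-2.557)=-1.4555, v=3.6310/1.1384=3.1895
k=2: u−w=-12.3550, u+w=20.1330; √(b/2)=0.5692, √(2b)=1.1384; F=0.5692×(-12.355)=-7.0326, v=20.1330/1.1384=17.6850
k=3: u−w=0.1720, u+w=49.6620; √(b/2)=0.5692, √(2b)=1.1384; F=0.5692×0.172=0.0979, v=49.6620/1.1384=43.6236
k=4: u−w=14.3740, u+w=-45.1560; √(b/2)=0.5692, √(2b)=1.1384; F=0.5692×14.374=8.1818, v=-45.1560/1.1384=-39.6655

0: F=21.3983 v=-18.0926
1: F=-1.4555 v=3.1895
2: F=-7.0326 v=17.6850
3: F=0.0979 v=43.6236
4: F=8.1818 v=-39.6655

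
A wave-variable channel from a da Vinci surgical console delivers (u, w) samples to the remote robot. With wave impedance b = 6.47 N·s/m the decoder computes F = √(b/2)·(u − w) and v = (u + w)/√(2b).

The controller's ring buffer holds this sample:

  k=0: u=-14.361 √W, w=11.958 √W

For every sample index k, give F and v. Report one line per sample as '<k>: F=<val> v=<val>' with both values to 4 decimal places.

0: F=-47.3376 v=-0.6680

k=0: u−w=-26.3190, u+w=-2.4030; √(b/2)=1.7986, √(2b)=3.5972; F=1.7986×(-26.319)=-47.3376, v=-2.4030/3.5972=-0.6680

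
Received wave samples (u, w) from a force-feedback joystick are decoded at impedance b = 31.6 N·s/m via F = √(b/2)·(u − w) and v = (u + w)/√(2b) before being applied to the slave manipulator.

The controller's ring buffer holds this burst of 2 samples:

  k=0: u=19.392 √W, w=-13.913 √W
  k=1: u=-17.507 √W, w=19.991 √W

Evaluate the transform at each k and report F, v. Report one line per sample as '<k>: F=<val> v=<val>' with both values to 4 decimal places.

k=0: u−w=33.3050, u+w=5.4790; √(b/2)=3.9749, √(2b)=7.9498; F=3.9749×33.305=132.3848, v=5.4790/7.9498=0.6892
k=1: u−w=-37.4980, u+w=2.4840; √(b/2)=3.9749, √(2b)=7.9498; F=3.9749×(-37.498)=-149.0516, v=2.4840/7.9498=0.3125

0: F=132.3848 v=0.6892
1: F=-149.0516 v=0.3125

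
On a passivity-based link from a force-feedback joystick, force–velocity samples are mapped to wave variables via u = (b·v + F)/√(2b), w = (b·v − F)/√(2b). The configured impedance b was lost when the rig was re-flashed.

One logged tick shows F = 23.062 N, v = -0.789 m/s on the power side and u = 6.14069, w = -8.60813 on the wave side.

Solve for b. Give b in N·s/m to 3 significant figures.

u + w = -2.46744;  u + w = √(2b)·v, so √(2b) = -2.46744/(-0.789) = 3.12730.
b = (√(2b))²/2 = 9.78001/2 = 4.89000.
(Check via u − w = 2F/√(2b): u − w = 14.74882, 2F/√(2b) = 14.74882.)

b = 4.89 N·s/m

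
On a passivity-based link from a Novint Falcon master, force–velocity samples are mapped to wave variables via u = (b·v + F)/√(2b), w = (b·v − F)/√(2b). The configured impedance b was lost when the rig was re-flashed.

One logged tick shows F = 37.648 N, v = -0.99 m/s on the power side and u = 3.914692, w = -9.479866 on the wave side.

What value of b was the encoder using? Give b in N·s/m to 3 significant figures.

u + w = -5.565174;  u + w = √(2b)·v, so √(2b) = -5.565174/(-0.99) = 5.621388.
b = (√(2b))²/2 = 31.600002/2 = 15.800001.
(Check via u − w = 2F/√(2b): u − w = 13.394558, 2F/√(2b) = 13.394557.)

b = 15.8 N·s/m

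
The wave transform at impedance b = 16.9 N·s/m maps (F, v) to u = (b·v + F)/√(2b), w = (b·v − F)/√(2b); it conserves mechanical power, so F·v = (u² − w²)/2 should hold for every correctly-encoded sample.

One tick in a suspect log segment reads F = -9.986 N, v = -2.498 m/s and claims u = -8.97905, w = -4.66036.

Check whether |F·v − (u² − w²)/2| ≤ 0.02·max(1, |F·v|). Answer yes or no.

no

F·v = (-9.986)×(-2.498) = 24.94503 W.
(u² − w²)/2 = (80.62334 − 21.71896)/2 = 29.45219 W.
|Δ| = 4.50716;  2% of max(1, |F·v|) = 0.49890.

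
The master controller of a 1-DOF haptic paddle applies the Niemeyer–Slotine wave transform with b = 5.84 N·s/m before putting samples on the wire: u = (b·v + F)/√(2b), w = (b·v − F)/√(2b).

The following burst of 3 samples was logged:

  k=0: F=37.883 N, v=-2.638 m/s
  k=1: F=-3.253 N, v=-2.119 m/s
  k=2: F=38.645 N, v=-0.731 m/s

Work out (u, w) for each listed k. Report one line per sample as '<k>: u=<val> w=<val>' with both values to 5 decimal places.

k=0: b·v=5.84×(-2.638)=-15.40592; √(2b)=3.41760; u=(-15.40592+37.883)/3.41760=6.57686, w=(-15.40592−37.883)/3.41760=-15.59249
k=1: b·v=5.84×(-2.119)=-12.37496; √(2b)=3.41760; u=(-12.37496+(-3.253))/3.41760=-4.57279, w=(-12.37496−(-3.253))/3.41760=-2.66911
k=2: b·v=5.84×(-0.731)=-4.26904; √(2b)=3.41760; u=(-4.26904+38.645)/3.41760=10.05850, w=(-4.26904−38.645)/3.41760=-12.55677

0: u=6.57686 w=-15.59249
1: u=-4.57279 w=-2.66911
2: u=10.05850 w=-12.55677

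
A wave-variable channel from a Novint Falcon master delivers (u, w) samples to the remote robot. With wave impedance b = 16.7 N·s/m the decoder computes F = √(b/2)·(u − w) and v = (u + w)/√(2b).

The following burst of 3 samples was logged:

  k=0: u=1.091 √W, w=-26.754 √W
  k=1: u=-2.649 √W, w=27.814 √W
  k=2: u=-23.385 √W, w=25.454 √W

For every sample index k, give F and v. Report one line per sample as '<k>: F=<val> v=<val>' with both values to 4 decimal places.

0: F=80.4619 v=-4.4405
1: F=-88.0270 v=4.3544
2: F=-141.1270 v=0.3580

k=0: u−w=27.8450, u+w=-25.6630; √(b/2)=2.8896, √(2b)=5.7793; F=2.8896×27.845=80.4619, v=-25.6630/5.7793=-4.4405
k=1: u−w=-30.4630, u+w=25.1650; √(b/2)=2.8896, √(2b)=5.7793; F=2.8896×(-30.463)=-88.0270, v=25.1650/5.7793=4.3544
k=2: u−w=-48.8390, u+w=2.0690; √(b/2)=2.8896, √(2b)=5.7793; F=2.8896×(-48.839)=-141.1270, v=2.0690/5.7793=0.3580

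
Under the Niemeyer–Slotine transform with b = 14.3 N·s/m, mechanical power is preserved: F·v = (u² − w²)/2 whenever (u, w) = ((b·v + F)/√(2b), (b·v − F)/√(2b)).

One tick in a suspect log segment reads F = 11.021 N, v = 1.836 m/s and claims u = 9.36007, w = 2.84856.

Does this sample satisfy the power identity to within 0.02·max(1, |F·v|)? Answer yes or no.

F·v = 11.021×1.836 = 20.23456 W.
(u² − w²)/2 = (87.61091 − 8.11429)/2 = 39.74831 W.
|Δ| = 19.51375;  2% of max(1, |F·v|) = 0.40469.

no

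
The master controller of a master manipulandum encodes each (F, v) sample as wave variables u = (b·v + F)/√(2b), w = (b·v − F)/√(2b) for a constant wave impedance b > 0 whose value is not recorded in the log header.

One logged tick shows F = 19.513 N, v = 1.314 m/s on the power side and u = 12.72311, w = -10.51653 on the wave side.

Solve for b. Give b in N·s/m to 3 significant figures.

u + w = 2.20658;  u + w = √(2b)·v, so √(2b) = 2.20658/1.314 = 1.67928.
b = (√(2b))²/2 = 2.82000/2 = 1.41000.
(Check via u − w = 2F/√(2b): u − w = 23.23964, 2F/√(2b) = 23.23966.)

b = 1.41 N·s/m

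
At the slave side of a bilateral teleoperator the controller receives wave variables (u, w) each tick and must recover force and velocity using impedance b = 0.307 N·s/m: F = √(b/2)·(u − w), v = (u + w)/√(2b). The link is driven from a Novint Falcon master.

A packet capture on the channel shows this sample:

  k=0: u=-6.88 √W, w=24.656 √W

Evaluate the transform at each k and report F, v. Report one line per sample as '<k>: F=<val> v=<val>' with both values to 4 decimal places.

k=0: u−w=-31.5360, u+w=17.7760; √(b/2)=0.3918, √(2b)=0.7836; F=0.3918×(-31.536)=-12.3555, v=17.7760/0.7836=22.6856

0: F=-12.3555 v=22.6856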